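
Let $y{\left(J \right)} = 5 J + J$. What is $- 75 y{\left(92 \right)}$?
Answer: $-41400$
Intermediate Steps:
$y{\left(J \right)} = 6 J$
$- 75 y{\left(92 \right)} = - 75 \cdot 6 \cdot 92 = \left(-75\right) 552 = -41400$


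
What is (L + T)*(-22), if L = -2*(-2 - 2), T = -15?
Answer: 154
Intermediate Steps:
L = 8 (L = -2*(-4) = 8)
(L + T)*(-22) = (8 - 15)*(-22) = -7*(-22) = 154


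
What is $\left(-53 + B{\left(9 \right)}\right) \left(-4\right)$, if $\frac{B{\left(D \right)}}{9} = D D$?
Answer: $-2704$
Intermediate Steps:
$B{\left(D \right)} = 9 D^{2}$ ($B{\left(D \right)} = 9 D D = 9 D^{2}$)
$\left(-53 + B{\left(9 \right)}\right) \left(-4\right) = \left(-53 + 9 \cdot 9^{2}\right) \left(-4\right) = \left(-53 + 9 \cdot 81\right) \left(-4\right) = \left(-53 + 729\right) \left(-4\right) = 676 \left(-4\right) = -2704$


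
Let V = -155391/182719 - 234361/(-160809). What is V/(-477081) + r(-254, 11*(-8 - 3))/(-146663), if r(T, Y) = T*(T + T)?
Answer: -164433974304120587032/186902048327979779883 ≈ -0.87979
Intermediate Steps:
V = 17833936240/29382859671 (V = -155391*1/182719 - 234361*(-1/160809) = -155391/182719 + 234361/160809 = 17833936240/29382859671 ≈ 0.60695)
r(T, Y) = 2*T**2 (r(T, Y) = T*(2*T) = 2*T**2)
V/(-477081) + r(-254, 11*(-8 - 3))/(-146663) = (17833936240/29382859671)/(-477081) + (2*(-254)**2)/(-146663) = (17833936240/29382859671)*(-1/477081) + (2*64516)*(-1/146663) = -17833936240/14018004074700351 + 129032*(-1/146663) = -17833936240/14018004074700351 - 129032/146663 = -164433974304120587032/186902048327979779883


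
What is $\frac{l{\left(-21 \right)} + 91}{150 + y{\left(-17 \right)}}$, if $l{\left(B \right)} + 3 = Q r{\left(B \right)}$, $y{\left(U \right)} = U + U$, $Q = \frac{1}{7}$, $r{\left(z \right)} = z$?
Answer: $\frac{85}{116} \approx 0.73276$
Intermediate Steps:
$Q = \frac{1}{7} \approx 0.14286$
$y{\left(U \right)} = 2 U$
$l{\left(B \right)} = -3 + \frac{B}{7}$
$\frac{l{\left(-21 \right)} + 91}{150 + y{\left(-17 \right)}} = \frac{\left(-3 + \frac{1}{7} \left(-21\right)\right) + 91}{150 + 2 \left(-17\right)} = \frac{\left(-3 - 3\right) + 91}{150 - 34} = \frac{-6 + 91}{116} = 85 \cdot \frac{1}{116} = \frac{85}{116}$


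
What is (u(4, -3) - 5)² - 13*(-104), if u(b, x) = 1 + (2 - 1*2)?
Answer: 1368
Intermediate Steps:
u(b, x) = 1 (u(b, x) = 1 + (2 - 2) = 1 + 0 = 1)
(u(4, -3) - 5)² - 13*(-104) = (1 - 5)² - 13*(-104) = (-4)² + 1352 = 16 + 1352 = 1368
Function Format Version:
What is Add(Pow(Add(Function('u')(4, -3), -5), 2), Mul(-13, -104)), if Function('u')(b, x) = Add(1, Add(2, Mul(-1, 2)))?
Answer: 1368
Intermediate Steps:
Function('u')(b, x) = 1 (Function('u')(b, x) = Add(1, Add(2, -2)) = Add(1, 0) = 1)
Add(Pow(Add(Function('u')(4, -3), -5), 2), Mul(-13, -104)) = Add(Pow(Add(1, -5), 2), Mul(-13, -104)) = Add(Pow(-4, 2), 1352) = Add(16, 1352) = 1368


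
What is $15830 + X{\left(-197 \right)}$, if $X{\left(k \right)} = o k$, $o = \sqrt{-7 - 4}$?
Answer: $15830 - 197 i \sqrt{11} \approx 15830.0 - 653.38 i$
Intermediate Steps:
$o = i \sqrt{11}$ ($o = \sqrt{-11} = i \sqrt{11} \approx 3.3166 i$)
$X{\left(k \right)} = i k \sqrt{11}$ ($X{\left(k \right)} = i \sqrt{11} k = i k \sqrt{11}$)
$15830 + X{\left(-197 \right)} = 15830 + i \left(-197\right) \sqrt{11} = 15830 - 197 i \sqrt{11}$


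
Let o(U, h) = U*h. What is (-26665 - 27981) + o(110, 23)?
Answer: -52116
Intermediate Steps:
(-26665 - 27981) + o(110, 23) = (-26665 - 27981) + 110*23 = -54646 + 2530 = -52116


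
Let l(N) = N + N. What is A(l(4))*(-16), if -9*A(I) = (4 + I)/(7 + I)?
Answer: 64/45 ≈ 1.4222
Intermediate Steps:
l(N) = 2*N
A(I) = -(4 + I)/(9*(7 + I))
A(l(4))*(-16) = ((-4 - 2*4)/(9*(7 + 2*4)))*(-16) = ((-4 - 1*8)/(9*(7 + 8)))*(-16) = ((1/9)*(-4 - 8)/15)*(-16) = ((1/9)*(1/15)*(-12))*(-16) = -4/45*(-16) = 64/45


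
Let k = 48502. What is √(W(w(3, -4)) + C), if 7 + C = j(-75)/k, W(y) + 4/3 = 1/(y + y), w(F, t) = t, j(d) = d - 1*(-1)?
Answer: I*√716448408546/291012 ≈ 2.9086*I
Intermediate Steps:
j(d) = 1 + d (j(d) = d + 1 = 1 + d)
W(y) = -4/3 + 1/(2*y) (W(y) = -4/3 + 1/(y + y) = -4/3 + 1/(2*y))
C = -169794/24251 (C = -7 + (1 - 75)/48502 = -7 - 74*1/48502 = -7 - 37/24251 = -169794/24251 ≈ -7.0015)
√(W(w(3, -4)) + C) = √((⅙)*(3 - 8*(-4))/(-4) - 169794/24251) = √((⅙)*(-¼)*(3 + 32) - 169794/24251) = √((⅙)*(-¼)*35 - 169794/24251) = √(-35/24 - 169794/24251) = √(-4923841/582024) = I*√716448408546/291012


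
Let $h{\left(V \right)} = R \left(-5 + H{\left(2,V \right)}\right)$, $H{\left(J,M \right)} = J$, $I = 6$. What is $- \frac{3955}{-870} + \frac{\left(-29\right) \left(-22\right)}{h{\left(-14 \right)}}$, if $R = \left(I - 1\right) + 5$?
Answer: $- \frac{4849}{290} \approx -16.721$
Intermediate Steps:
$R = 10$ ($R = \left(6 - 1\right) + 5 = 5 + 5 = 10$)
$h{\left(V \right)} = -30$ ($h{\left(V \right)} = 10 \left(-5 + 2\right) = 10 \left(-3\right) = -30$)
$- \frac{3955}{-870} + \frac{\left(-29\right) \left(-22\right)}{h{\left(-14 \right)}} = - \frac{3955}{-870} + \frac{\left(-29\right) \left(-22\right)}{-30} = \left(-3955\right) \left(- \frac{1}{870}\right) + 638 \left(- \frac{1}{30}\right) = \frac{791}{174} - \frac{319}{15} = - \frac{4849}{290}$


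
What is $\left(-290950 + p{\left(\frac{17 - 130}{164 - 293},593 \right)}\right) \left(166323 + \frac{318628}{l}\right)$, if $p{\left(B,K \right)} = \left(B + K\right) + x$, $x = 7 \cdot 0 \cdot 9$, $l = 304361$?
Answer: $- \frac{1896115316467142140}{39262569} \approx -4.8293 \cdot 10^{10}$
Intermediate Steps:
$x = 0$ ($x = 0 \cdot 9 = 0$)
$p{\left(B,K \right)} = B + K$ ($p{\left(B,K \right)} = \left(B + K\right) + 0 = B + K$)
$\left(-290950 + p{\left(\frac{17 - 130}{164 - 293},593 \right)}\right) \left(166323 + \frac{318628}{l}\right) = \left(-290950 + \left(\frac{17 - 130}{164 - 293} + 593\right)\right) \left(166323 + \frac{318628}{304361}\right) = \left(-290950 + \left(- \frac{113}{-129} + 593\right)\right) \left(166323 + 318628 \cdot \frac{1}{304361}\right) = \left(-290950 + \left(\left(-113\right) \left(- \frac{1}{129}\right) + 593\right)\right) \left(166323 + \frac{318628}{304361}\right) = \left(-290950 + \left(\frac{113}{129} + 593\right)\right) \frac{50622553231}{304361} = \left(-290950 + \frac{76610}{129}\right) \frac{50622553231}{304361} = \left(- \frac{37455940}{129}\right) \frac{50622553231}{304361} = - \frac{1896115316467142140}{39262569}$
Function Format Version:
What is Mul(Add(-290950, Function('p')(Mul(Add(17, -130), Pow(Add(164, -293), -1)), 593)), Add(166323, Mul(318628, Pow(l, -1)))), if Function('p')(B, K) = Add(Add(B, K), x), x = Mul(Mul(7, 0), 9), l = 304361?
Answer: Rational(-1896115316467142140, 39262569) ≈ -4.8293e+10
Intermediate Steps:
x = 0 (x = Mul(0, 9) = 0)
Function('p')(B, K) = Add(B, K) (Function('p')(B, K) = Add(Add(B, K), 0) = Add(B, K))
Mul(Add(-290950, Function('p')(Mul(Add(17, -130), Pow(Add(164, -293), -1)), 593)), Add(166323, Mul(318628, Pow(l, -1)))) = Mul(Add(-290950, Add(Mul(Add(17, -130), Pow(Add(164, -293), -1)), 593)), Add(166323, Mul(318628, Pow(304361, -1)))) = Mul(Add(-290950, Add(Mul(-113, Pow(-129, -1)), 593)), Add(166323, Mul(318628, Rational(1, 304361)))) = Mul(Add(-290950, Add(Mul(-113, Rational(-1, 129)), 593)), Add(166323, Rational(318628, 304361))) = Mul(Add(-290950, Add(Rational(113, 129), 593)), Rational(50622553231, 304361)) = Mul(Add(-290950, Rational(76610, 129)), Rational(50622553231, 304361)) = Mul(Rational(-37455940, 129), Rational(50622553231, 304361)) = Rational(-1896115316467142140, 39262569)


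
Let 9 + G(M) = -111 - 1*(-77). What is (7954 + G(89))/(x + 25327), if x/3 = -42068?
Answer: -7911/100877 ≈ -0.078422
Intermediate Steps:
x = -126204 (x = 3*(-42068) = -126204)
G(M) = -43 (G(M) = -9 + (-111 - 1*(-77)) = -9 + (-111 + 77) = -9 - 34 = -43)
(7954 + G(89))/(x + 25327) = (7954 - 43)/(-126204 + 25327) = 7911/(-100877) = 7911*(-1/100877) = -7911/100877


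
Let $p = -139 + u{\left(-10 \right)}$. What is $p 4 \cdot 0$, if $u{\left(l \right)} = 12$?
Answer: $0$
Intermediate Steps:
$p = -127$ ($p = -139 + 12 = -127$)
$p 4 \cdot 0 = - 127 \cdot 4 \cdot 0 = \left(-127\right) 0 = 0$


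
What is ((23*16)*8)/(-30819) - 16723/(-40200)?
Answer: 132345779/412974600 ≈ 0.32047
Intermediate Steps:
((23*16)*8)/(-30819) - 16723/(-40200) = (368*8)*(-1/30819) - 16723*(-1/40200) = 2944*(-1/30819) + 16723/40200 = -2944/30819 + 16723/40200 = 132345779/412974600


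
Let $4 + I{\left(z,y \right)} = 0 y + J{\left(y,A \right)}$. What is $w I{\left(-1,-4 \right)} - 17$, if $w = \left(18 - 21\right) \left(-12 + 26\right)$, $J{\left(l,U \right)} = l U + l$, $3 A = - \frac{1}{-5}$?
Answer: $\frac{1651}{5} \approx 330.2$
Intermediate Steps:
$A = \frac{1}{15}$ ($A = \frac{\left(-1\right) \frac{1}{-5}}{3} = \frac{\left(-1\right) \left(- \frac{1}{5}\right)}{3} = \frac{1}{3} \cdot \frac{1}{5} = \frac{1}{15} \approx 0.066667$)
$J{\left(l,U \right)} = l + U l$ ($J{\left(l,U \right)} = U l + l = l + U l$)
$w = -42$ ($w = \left(-3\right) 14 = -42$)
$I{\left(z,y \right)} = -4 + \frac{16 y}{15}$ ($I{\left(z,y \right)} = -4 + \left(0 y + y \left(1 + \frac{1}{15}\right)\right) = -4 + \left(0 + y \frac{16}{15}\right) = -4 + \left(0 + \frac{16 y}{15}\right) = -4 + \frac{16 y}{15}$)
$w I{\left(-1,-4 \right)} - 17 = - 42 \left(-4 + \frac{16}{15} \left(-4\right)\right) - 17 = - 42 \left(-4 - \frac{64}{15}\right) - 17 = \left(-42\right) \left(- \frac{124}{15}\right) - 17 = \frac{1736}{5} - 17 = \frac{1651}{5}$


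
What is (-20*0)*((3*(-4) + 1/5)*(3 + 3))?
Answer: 0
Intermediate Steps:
(-20*0)*((3*(-4) + 1/5)*(3 + 3)) = 0*((-12 + ⅕)*6) = 0*(-59/5*6) = 0*(-354/5) = 0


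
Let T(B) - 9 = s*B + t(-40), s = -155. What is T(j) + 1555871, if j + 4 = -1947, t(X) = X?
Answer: 1858245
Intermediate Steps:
j = -1951 (j = -4 - 1947 = -1951)
T(B) = -31 - 155*B (T(B) = 9 + (-155*B - 40) = 9 + (-40 - 155*B) = -31 - 155*B)
T(j) + 1555871 = (-31 - 155*(-1951)) + 1555871 = (-31 + 302405) + 1555871 = 302374 + 1555871 = 1858245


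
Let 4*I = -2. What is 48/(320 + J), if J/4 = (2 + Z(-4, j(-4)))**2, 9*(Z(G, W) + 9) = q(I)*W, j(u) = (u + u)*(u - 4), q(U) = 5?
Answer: 972/72529 ≈ 0.013402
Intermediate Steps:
I = -1/2 (I = (1/4)*(-2) = -1/2 ≈ -0.50000)
j(u) = 2*u*(-4 + u) (j(u) = (2*u)*(-4 + u) = 2*u*(-4 + u))
Z(G, W) = -9 + 5*W/9 (Z(G, W) = -9 + (5*W)/9 = -9 + 5*W/9)
J = 264196/81 (J = 4*(2 + (-9 + 5*(2*(-4)*(-4 - 4))/9))**2 = 4*(2 + (-9 + 5*(2*(-4)*(-8))/9))**2 = 4*(2 + (-9 + (5/9)*64))**2 = 4*(2 + (-9 + 320/9))**2 = 4*(2 + 239/9)**2 = 4*(257/9)**2 = 4*(66049/81) = 264196/81 ≈ 3261.7)
48/(320 + J) = 48/(320 + 264196/81) = 48/(290116/81) = (81/290116)*48 = 972/72529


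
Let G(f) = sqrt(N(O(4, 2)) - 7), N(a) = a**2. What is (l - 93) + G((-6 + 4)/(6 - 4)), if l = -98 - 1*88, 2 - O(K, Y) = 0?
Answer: -279 + I*sqrt(3) ≈ -279.0 + 1.732*I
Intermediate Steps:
O(K, Y) = 2 (O(K, Y) = 2 - 1*0 = 2 + 0 = 2)
l = -186 (l = -98 - 88 = -186)
G(f) = I*sqrt(3) (G(f) = sqrt(2**2 - 7) = sqrt(4 - 7) = sqrt(-3) = I*sqrt(3))
(l - 93) + G((-6 + 4)/(6 - 4)) = (-186 - 93) + I*sqrt(3) = -279 + I*sqrt(3)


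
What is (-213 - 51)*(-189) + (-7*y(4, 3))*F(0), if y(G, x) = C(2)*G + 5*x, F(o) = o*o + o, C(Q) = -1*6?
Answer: 49896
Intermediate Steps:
C(Q) = -6
F(o) = o + o**2 (F(o) = o**2 + o = o + o**2)
y(G, x) = -6*G + 5*x
(-213 - 51)*(-189) + (-7*y(4, 3))*F(0) = (-213 - 51)*(-189) + (-7*(-6*4 + 5*3))*(0*(1 + 0)) = -264*(-189) + (-7*(-24 + 15))*(0*1) = 49896 - 7*(-9)*0 = 49896 + 63*0 = 49896 + 0 = 49896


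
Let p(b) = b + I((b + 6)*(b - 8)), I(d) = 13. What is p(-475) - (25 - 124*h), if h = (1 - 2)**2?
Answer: -363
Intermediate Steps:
h = 1 (h = (-1)**2 = 1)
p(b) = 13 + b (p(b) = b + 13 = 13 + b)
p(-475) - (25 - 124*h) = (13 - 475) - (25 - 124*1) = -462 - (25 - 124) = -462 - 1*(-99) = -462 + 99 = -363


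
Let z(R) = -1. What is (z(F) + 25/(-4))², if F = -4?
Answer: 841/16 ≈ 52.563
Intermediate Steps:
(z(F) + 25/(-4))² = (-1 + 25/(-4))² = (-1 + 25*(-¼))² = (-1 - 25/4)² = (-29/4)² = 841/16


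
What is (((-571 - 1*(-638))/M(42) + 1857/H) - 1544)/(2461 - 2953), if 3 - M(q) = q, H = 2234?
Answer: 134599799/42865992 ≈ 3.1400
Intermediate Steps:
M(q) = 3 - q
(((-571 - 1*(-638))/M(42) + 1857/H) - 1544)/(2461 - 2953) = (((-571 - 1*(-638))/(3 - 1*42) + 1857/2234) - 1544)/(2461 - 2953) = (((-571 + 638)/(3 - 42) + 1857*(1/2234)) - 1544)/(-492) = ((67/(-39) + 1857/2234) - 1544)*(-1/492) = ((67*(-1/39) + 1857/2234) - 1544)*(-1/492) = ((-67/39 + 1857/2234) - 1544)*(-1/492) = (-77255/87126 - 1544)*(-1/492) = -134599799/87126*(-1/492) = 134599799/42865992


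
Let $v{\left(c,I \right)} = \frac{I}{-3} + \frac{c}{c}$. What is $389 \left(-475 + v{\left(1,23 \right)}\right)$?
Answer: $- \frac{562105}{3} \approx -1.8737 \cdot 10^{5}$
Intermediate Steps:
$v{\left(c,I \right)} = 1 - \frac{I}{3}$ ($v{\left(c,I \right)} = I \left(- \frac{1}{3}\right) + 1 = - \frac{I}{3} + 1 = 1 - \frac{I}{3}$)
$389 \left(-475 + v{\left(1,23 \right)}\right) = 389 \left(-475 + \left(1 - \frac{23}{3}\right)\right) = 389 \left(-475 - \frac{20}{3}\right) = 389 \left(- \frac{1445}{3}\right) = - \frac{562105}{3}$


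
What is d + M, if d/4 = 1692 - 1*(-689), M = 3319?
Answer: 12843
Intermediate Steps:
d = 9524 (d = 4*(1692 - 1*(-689)) = 4*(1692 + 689) = 4*2381 = 9524)
d + M = 9524 + 3319 = 12843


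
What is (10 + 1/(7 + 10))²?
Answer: 29241/289 ≈ 101.18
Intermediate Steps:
(10 + 1/(7 + 10))² = (10 + 1/17)² = (171/17)² = 29241/289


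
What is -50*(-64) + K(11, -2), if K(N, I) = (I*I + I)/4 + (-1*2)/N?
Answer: 70407/22 ≈ 3200.3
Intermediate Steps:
K(N, I) = -2/N + I/4 + I²/4 (K(N, I) = (I² + I)*(¼) - 2/N = (I + I²)*(¼) - 2/N = (I/4 + I²/4) - 2/N = -2/N + I/4 + I²/4)
-50*(-64) + K(11, -2) = -50*(-64) + (¼)*(-8 - 2*11*(1 - 2))/11 = 3200 + (¼)*(1/11)*(-8 - 2*11*(-1)) = 3200 + (¼)*(1/11)*(-8 + 22) = 3200 + (¼)*(1/11)*14 = 3200 + 7/22 = 70407/22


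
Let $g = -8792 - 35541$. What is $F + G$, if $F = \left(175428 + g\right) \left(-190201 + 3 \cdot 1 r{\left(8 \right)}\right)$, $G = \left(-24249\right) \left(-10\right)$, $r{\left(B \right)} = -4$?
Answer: $-24935730745$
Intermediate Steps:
$G = 242490$
$g = -44333$ ($g = -8792 - 35541 = -44333$)
$F = -24935973235$ ($F = \left(175428 - 44333\right) \left(-190201 + 3 \cdot 1 \left(-4\right)\right) = 131095 \left(-190201 + 3 \left(-4\right)\right) = 131095 \left(-190201 - 12\right) = 131095 \left(-190213\right) = -24935973235$)
$F + G = -24935973235 + 242490 = -24935730745$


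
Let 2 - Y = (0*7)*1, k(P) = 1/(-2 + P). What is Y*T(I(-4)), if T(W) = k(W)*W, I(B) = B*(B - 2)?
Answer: 24/11 ≈ 2.1818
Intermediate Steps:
I(B) = B*(-2 + B)
T(W) = W/(-2 + W)
Y = 2 (Y = 2 - 0*7 = 2 - 0 = 2 - 1*0 = 2 + 0 = 2)
Y*T(I(-4)) = 2*((-4*(-2 - 4))/(-2 - 4*(-2 - 4))) = 2*((-4*(-6))/(-2 - 4*(-6))) = 2*(24/(-2 + 24)) = 2*(24/22) = 2*(24*(1/22)) = 2*(12/11) = 24/11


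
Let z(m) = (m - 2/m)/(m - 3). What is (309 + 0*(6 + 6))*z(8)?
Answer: 9579/20 ≈ 478.95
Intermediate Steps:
z(m) = (m - 2/m)/(-3 + m)
(309 + 0*(6 + 6))*z(8) = (309 + 0*(6 + 6))*((-2 + 8²)/(8*(-3 + 8))) = (309 + 0*12)*((⅛)*(-2 + 64)/5) = (309 + 0)*((⅛)*(⅕)*62) = 309*(31/20) = 9579/20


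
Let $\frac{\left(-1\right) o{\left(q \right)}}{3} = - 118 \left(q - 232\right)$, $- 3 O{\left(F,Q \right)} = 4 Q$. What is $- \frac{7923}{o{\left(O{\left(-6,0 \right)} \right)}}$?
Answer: $\frac{2641}{27376} \approx 0.096471$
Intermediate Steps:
$O{\left(F,Q \right)} = - \frac{4 Q}{3}$
$o{\left(q \right)} = -82128 + 354 q$ ($o{\left(q \right)} = - 3 \left(- 118 \left(q - 232\right)\right) = - 3 \left(- 118 \left(-232 + q\right)\right) = - 3 \left(27376 - 118 q\right) = -82128 + 354 q$)
$- \frac{7923}{o{\left(O{\left(-6,0 \right)} \right)}} = - \frac{7923}{-82128 + 354 \left(\left(- \frac{4}{3}\right) 0\right)} = - \frac{7923}{-82128 + 354 \cdot 0} = - \frac{7923}{-82128 + 0} = - \frac{7923}{-82128} = \left(-7923\right) \left(- \frac{1}{82128}\right) = \frac{2641}{27376}$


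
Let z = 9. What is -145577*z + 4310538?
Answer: 3000345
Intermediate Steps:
-145577*z + 4310538 = -145577*9 + 4310538 = -1310193 + 4310538 = 3000345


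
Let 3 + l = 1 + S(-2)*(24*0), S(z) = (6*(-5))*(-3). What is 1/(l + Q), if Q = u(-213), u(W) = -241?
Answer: -1/243 ≈ -0.0041152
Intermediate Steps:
S(z) = 90 (S(z) = -30*(-3) = 90)
Q = -241
l = -2 (l = -3 + (1 + 90*(24*0)) = -3 + (1 + 90*0) = -3 + (1 + 0) = -3 + 1 = -2)
1/(l + Q) = 1/(-2 - 241) = 1/(-243) = -1/243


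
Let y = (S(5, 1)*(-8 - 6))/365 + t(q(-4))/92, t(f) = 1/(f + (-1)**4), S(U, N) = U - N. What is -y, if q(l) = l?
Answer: 15821/100740 ≈ 0.15705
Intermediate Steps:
t(f) = 1/(1 + f) (t(f) = 1/(f + 1) = 1/(1 + f))
y = -15821/100740 (y = ((5 - 1*1)*(-8 - 6))/365 + 1/((1 - 4)*92) = ((5 - 1)*(-14))*(1/365) + (1/92)/(-3) = (4*(-14))*(1/365) - 1/3*1/92 = -56*1/365 - 1/276 = -56/365 - 1/276 = -15821/100740 ≈ -0.15705)
-y = -1*(-15821/100740) = 15821/100740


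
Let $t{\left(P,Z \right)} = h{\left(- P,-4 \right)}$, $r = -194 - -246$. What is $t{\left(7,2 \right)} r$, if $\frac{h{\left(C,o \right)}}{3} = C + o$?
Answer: $-1716$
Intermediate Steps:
$r = 52$ ($r = -194 + 246 = 52$)
$h{\left(C,o \right)} = 3 C + 3 o$ ($h{\left(C,o \right)} = 3 \left(C + o\right) = 3 C + 3 o$)
$t{\left(P,Z \right)} = -12 - 3 P$ ($t{\left(P,Z \right)} = 3 \left(- P\right) + 3 \left(-4\right) = - 3 P - 12 = -12 - 3 P$)
$t{\left(7,2 \right)} r = \left(-12 - 21\right) 52 = \left(-33\right) 52 = -1716$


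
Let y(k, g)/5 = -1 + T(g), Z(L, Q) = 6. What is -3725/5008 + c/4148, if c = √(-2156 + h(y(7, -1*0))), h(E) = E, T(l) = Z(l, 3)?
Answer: -3725/5008 + I*√2131/4148 ≈ -0.74381 + 0.011129*I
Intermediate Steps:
T(l) = 6
y(k, g) = 25 (y(k, g) = 5*(-1 + 6) = 5*5 = 25)
c = I*√2131 (c = √(-2156 + 25) = √(-2131) = I*√2131 ≈ 46.163*I)
-3725/5008 + c/4148 = -3725/5008 + (I*√2131)/4148 = -3725*1/5008 + (I*√2131)*(1/4148) = -3725/5008 + I*√2131/4148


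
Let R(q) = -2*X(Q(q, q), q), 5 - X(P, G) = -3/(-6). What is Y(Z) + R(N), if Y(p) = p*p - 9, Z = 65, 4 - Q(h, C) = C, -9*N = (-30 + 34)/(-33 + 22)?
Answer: 4207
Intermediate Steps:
N = 4/99 (N = -(-30 + 34)/(9*(-33 + 22)) = -4/(9*(-11)) = -4*(-1)/(9*11) = -⅑*(-4/11) = 4/99 ≈ 0.040404)
Q(h, C) = 4 - C
X(P, G) = 9/2 (X(P, G) = 5 - (-3)/(-6) = 5 - (-3)*(-1)/6 = 5 - 1*½ = 5 - ½ = 9/2)
R(q) = -9 (R(q) = -2*9/2 = -9)
Y(p) = -9 + p² (Y(p) = p² - 9 = -9 + p²)
Y(Z) + R(N) = (-9 + 65²) - 9 = (-9 + 4225) - 9 = 4216 - 9 = 4207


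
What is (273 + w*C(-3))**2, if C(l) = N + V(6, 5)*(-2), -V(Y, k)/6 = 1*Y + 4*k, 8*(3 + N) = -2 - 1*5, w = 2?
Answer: 12652249/16 ≈ 7.9077e+5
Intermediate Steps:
N = -31/8 (N = -3 + (-2 - 1*5)/8 = -3 + (-2 - 5)/8 = -3 + (1/8)*(-7) = -3 - 7/8 = -31/8 ≈ -3.8750)
V(Y, k) = -24*k - 6*Y (V(Y, k) = -6*(1*Y + 4*k) = -6*(Y + 4*k) = -24*k - 6*Y)
C(l) = 2465/8 (C(l) = -31/8 + (-24*5 - 6*6)*(-2) = -31/8 + (-120 - 36)*(-2) = -31/8 - 156*(-2) = -31/8 + 312 = 2465/8)
(273 + w*C(-3))**2 = (273 + 2*(2465/8))**2 = (273 + 2465/4)**2 = (3557/4)**2 = 12652249/16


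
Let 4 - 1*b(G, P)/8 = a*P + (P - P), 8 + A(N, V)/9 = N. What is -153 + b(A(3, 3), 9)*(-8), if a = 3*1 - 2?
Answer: 167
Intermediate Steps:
A(N, V) = -72 + 9*N
a = 1 (a = 3 - 2 = 1)
b(G, P) = 32 - 8*P (b(G, P) = 32 - 8*(1*P + (P - P)) = 32 - 8*(P + 0) = 32 - 8*P)
-153 + b(A(3, 3), 9)*(-8) = -153 + (32 - 8*9)*(-8) = -153 + (32 - 72)*(-8) = -153 - 40*(-8) = -153 + 320 = 167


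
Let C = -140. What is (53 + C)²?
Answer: 7569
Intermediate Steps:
(53 + C)² = (53 - 140)² = (-87)² = 7569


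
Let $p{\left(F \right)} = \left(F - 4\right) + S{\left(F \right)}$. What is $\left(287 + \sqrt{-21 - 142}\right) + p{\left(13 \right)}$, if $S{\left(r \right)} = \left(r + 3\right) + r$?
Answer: $325 + i \sqrt{163} \approx 325.0 + 12.767 i$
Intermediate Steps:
$S{\left(r \right)} = 3 + 2 r$ ($S{\left(r \right)} = \left(3 + r\right) + r = 3 + 2 r$)
$p{\left(F \right)} = -1 + 3 F$ ($p{\left(F \right)} = \left(F - 4\right) + \left(3 + 2 F\right) = \left(-4 + F\right) + \left(3 + 2 F\right) = -1 + 3 F$)
$\left(287 + \sqrt{-21 - 142}\right) + p{\left(13 \right)} = \left(287 + \sqrt{-21 - 142}\right) + \left(-1 + 3 \cdot 13\right) = \left(287 + \sqrt{-163}\right) + \left(-1 + 39\right) = \left(287 + i \sqrt{163}\right) + 38 = 325 + i \sqrt{163}$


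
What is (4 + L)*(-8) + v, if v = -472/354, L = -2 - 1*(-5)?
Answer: -172/3 ≈ -57.333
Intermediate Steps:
L = 3 (L = -2 + 5 = 3)
v = -4/3 (v = -472*1/354 = -4/3 ≈ -1.3333)
(4 + L)*(-8) + v = (4 + 3)*(-8) - 4/3 = 7*(-8) - 4/3 = -56 - 4/3 = -172/3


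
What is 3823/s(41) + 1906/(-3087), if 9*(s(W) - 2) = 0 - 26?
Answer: -106229657/24696 ≈ -4301.5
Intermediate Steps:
s(W) = -8/9 (s(W) = 2 + (0 - 26)/9 = 2 + (⅑)*(-26) = 2 - 26/9 = -8/9)
3823/s(41) + 1906/(-3087) = 3823/(-8/9) + 1906/(-3087) = 3823*(-9/8) + 1906*(-1/3087) = -34407/8 - 1906/3087 = -106229657/24696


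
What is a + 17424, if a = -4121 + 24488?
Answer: 37791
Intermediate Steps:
a = 20367
a + 17424 = 20367 + 17424 = 37791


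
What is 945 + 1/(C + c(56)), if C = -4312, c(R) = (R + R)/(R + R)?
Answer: 4073894/4311 ≈ 945.00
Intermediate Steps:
c(R) = 1 (c(R) = (2*R)/((2*R)) = (2*R)*(1/(2*R)) = 1)
945 + 1/(C + c(56)) = 945 + 1/(-4312 + 1) = 945 + 1/(-4311) = 945 - 1/4311 = 4073894/4311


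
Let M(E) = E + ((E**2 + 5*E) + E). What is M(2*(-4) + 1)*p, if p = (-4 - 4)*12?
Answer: 0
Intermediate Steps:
M(E) = E**2 + 7*E (M(E) = E + (E**2 + 6*E) = E**2 + 7*E)
p = -96 (p = -8*12 = -96)
M(2*(-4) + 1)*p = ((2*(-4) + 1)*(7 + (2*(-4) + 1)))*(-96) = ((-8 + 1)*(7 + (-8 + 1)))*(-96) = -7*(7 - 7)*(-96) = -7*0*(-96) = 0*(-96) = 0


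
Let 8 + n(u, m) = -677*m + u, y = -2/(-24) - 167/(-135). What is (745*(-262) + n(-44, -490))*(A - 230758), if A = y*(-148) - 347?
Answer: -1420637895776/45 ≈ -3.1570e+10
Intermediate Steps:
y = 713/540 (y = -2*(-1/24) - 167*(-1/135) = 1/12 + 167/135 = 713/540 ≈ 1.3204)
n(u, m) = -8 + u - 677*m (n(u, m) = -8 + (-677*m + u) = -8 + (u - 677*m) = -8 + u - 677*m)
A = -73226/135 (A = (713/540)*(-148) - 347 = -26381/135 - 347 = -73226/135 ≈ -542.42)
(745*(-262) + n(-44, -490))*(A - 230758) = (745*(-262) + (-8 - 44 - 677*(-490)))*(-73226/135 - 230758) = (-195190 + (-8 - 44 + 331730))*(-31225556/135) = (-195190 + 331678)*(-31225556/135) = 136488*(-31225556/135) = -1420637895776/45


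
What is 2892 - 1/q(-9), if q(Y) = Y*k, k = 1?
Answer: 26029/9 ≈ 2892.1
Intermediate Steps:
q(Y) = Y (q(Y) = Y*1 = Y)
2892 - 1/q(-9) = 2892 - 1/(-9) = 2892 - 1*(-1/9) = 2892 + 1/9 = 26029/9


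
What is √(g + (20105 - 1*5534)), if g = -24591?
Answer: 2*I*√2505 ≈ 100.1*I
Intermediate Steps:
√(g + (20105 - 1*5534)) = √(-24591 + (20105 - 1*5534)) = √(-24591 + (20105 - 5534)) = √(-24591 + 14571) = √(-10020) = 2*I*√2505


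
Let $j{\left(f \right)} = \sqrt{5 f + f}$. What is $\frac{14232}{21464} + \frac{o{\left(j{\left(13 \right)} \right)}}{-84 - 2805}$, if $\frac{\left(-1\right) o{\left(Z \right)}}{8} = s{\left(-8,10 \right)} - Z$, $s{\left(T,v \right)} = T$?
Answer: $\frac{4967819}{7751187} - \frac{8 \sqrt{78}}{2889} \approx 0.61645$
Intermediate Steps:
$j{\left(f \right)} = \sqrt{6} \sqrt{f}$ ($j{\left(f \right)} = \sqrt{6 f} = \sqrt{6} \sqrt{f}$)
$o{\left(Z \right)} = 64 + 8 Z$ ($o{\left(Z \right)} = - 8 \left(-8 - Z\right) = 64 + 8 Z$)
$\frac{14232}{21464} + \frac{o{\left(j{\left(13 \right)} \right)}}{-84 - 2805} = \frac{14232}{21464} + \frac{64 + 8 \sqrt{6} \sqrt{13}}{-84 - 2805} = 14232 \cdot \frac{1}{21464} + \frac{64 + 8 \sqrt{78}}{-84 - 2805} = \frac{1779}{2683} + \frac{64 + 8 \sqrt{78}}{-2889} = \frac{1779}{2683} + \left(64 + 8 \sqrt{78}\right) \left(- \frac{1}{2889}\right) = \frac{1779}{2683} - \left(\frac{64}{2889} + \frac{8 \sqrt{78}}{2889}\right) = \frac{4967819}{7751187} - \frac{8 \sqrt{78}}{2889}$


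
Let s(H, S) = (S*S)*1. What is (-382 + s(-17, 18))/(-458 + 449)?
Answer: 58/9 ≈ 6.4444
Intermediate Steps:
s(H, S) = S**2 (s(H, S) = S**2*1 = S**2)
(-382 + s(-17, 18))/(-458 + 449) = (-382 + 18**2)/(-458 + 449) = (-382 + 324)/(-9) = -58*(-1/9) = 58/9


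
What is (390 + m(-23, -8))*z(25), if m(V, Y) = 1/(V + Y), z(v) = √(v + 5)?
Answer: 12089*√30/31 ≈ 2135.9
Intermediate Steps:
z(v) = √(5 + v)
(390 + m(-23, -8))*z(25) = (390 + 1/(-23 - 8))*√(5 + 25) = (390 + 1/(-31))*√30 = (390 - 1/31)*√30 = 12089*√30/31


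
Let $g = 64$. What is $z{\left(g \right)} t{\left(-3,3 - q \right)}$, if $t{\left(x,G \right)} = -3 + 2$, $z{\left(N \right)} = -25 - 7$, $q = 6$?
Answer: $32$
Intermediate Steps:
$z{\left(N \right)} = -32$
$t{\left(x,G \right)} = -1$
$z{\left(g \right)} t{\left(-3,3 - q \right)} = \left(-32\right) \left(-1\right) = 32$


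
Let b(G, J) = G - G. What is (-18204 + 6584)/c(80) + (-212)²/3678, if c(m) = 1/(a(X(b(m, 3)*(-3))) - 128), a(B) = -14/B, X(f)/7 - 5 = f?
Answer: 2743825184/1839 ≈ 1.4920e+6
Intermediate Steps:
b(G, J) = 0
X(f) = 35 + 7*f
c(m) = -5/642 (c(m) = 1/(-14/(35 + 7*(0*(-3))) - 128) = 1/(-14/(35 + 7*0) - 128) = 1/(-14/(35 + 0) - 128) = 1/(-14/35 - 128) = 1/(-14*1/35 - 128) = 1/(-⅖ - 128) = 1/(-642/5) = -5/642)
(-18204 + 6584)/c(80) + (-212)²/3678 = (-18204 + 6584)/(-5/642) + (-212)²/3678 = -11620*(-642/5) + 44944*(1/3678) = 1492008 + 22472/1839 = 2743825184/1839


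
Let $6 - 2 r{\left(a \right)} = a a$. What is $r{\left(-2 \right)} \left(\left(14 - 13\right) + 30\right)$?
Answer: $31$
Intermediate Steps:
$r{\left(a \right)} = 3 - \frac{a^{2}}{2}$ ($r{\left(a \right)} = 3 - \frac{a a}{2} = 3 - \frac{a^{2}}{2}$)
$r{\left(-2 \right)} \left(\left(14 - 13\right) + 30\right) = \left(3 - \frac{\left(-2\right)^{2}}{2}\right) \left(\left(14 - 13\right) + 30\right) = \left(3 - 2\right) \left(\left(14 - 13\right) + 30\right) = \left(3 - 2\right) \left(1 + 30\right) = 1 \cdot 31 = 31$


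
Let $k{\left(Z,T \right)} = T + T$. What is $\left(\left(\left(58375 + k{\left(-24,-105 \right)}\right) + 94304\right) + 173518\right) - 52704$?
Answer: $273283$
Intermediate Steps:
$k{\left(Z,T \right)} = 2 T$
$\left(\left(\left(58375 + k{\left(-24,-105 \right)}\right) + 94304\right) + 173518\right) - 52704 = \left(\left(\left(58375 + 2 \left(-105\right)\right) + 94304\right) + 173518\right) - 52704 = \left(\left(\left(58375 - 210\right) + 94304\right) + 173518\right) - 52704 = \left(\left(58165 + 94304\right) + 173518\right) - 52704 = \left(152469 + 173518\right) - 52704 = 325987 - 52704 = 273283$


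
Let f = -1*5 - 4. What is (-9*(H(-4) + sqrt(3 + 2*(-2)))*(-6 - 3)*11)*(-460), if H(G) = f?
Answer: 3688740 - 409860*I ≈ 3.6887e+6 - 4.0986e+5*I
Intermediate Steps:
f = -9 (f = -5 - 4 = -9)
H(G) = -9
(-9*(H(-4) + sqrt(3 + 2*(-2)))*(-6 - 3)*11)*(-460) = (-9*(-9 + sqrt(3 + 2*(-2)))*(-6 - 3)*11)*(-460) = (-9*(-9 + sqrt(3 - 4))*(-9)*11)*(-460) = (-9*(-9 + sqrt(-1))*(-9)*11)*(-460) = (-9*(-9 + I)*(-9)*11)*(-460) = (-9*(81 - 9*I)*11)*(-460) = ((-729 + 81*I)*11)*(-460) = (-8019 + 891*I)*(-460) = 3688740 - 409860*I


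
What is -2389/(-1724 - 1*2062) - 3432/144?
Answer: -43922/1893 ≈ -23.202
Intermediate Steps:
-2389/(-1724 - 1*2062) - 3432/144 = -2389/(-1724 - 2062) - 3432*1/144 = -2389/(-3786) - 143/6 = -2389*(-1/3786) - 143/6 = 2389/3786 - 143/6 = -43922/1893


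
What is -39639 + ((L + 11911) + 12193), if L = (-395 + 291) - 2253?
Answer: -17892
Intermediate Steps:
L = -2357 (L = -104 - 2253 = -2357)
-39639 + ((L + 11911) + 12193) = -39639 + ((-2357 + 11911) + 12193) = -39639 + (9554 + 12193) = -39639 + 21747 = -17892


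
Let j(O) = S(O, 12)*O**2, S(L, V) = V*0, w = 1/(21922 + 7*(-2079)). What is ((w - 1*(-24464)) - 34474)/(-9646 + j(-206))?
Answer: 73763689/71081374 ≈ 1.0377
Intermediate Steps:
w = 1/7369 (w = 1/(21922 - 14553) = 1/7369 ≈ 0.00013570)
S(L, V) = 0
j(O) = 0 (j(O) = 0*O**2 = 0)
((w - 1*(-24464)) - 34474)/(-9646 + j(-206)) = ((1/7369 - 1*(-24464)) - 34474)/(-9646 + 0) = ((1/7369 + 24464) - 34474)/(-9646) = (180275217/7369 - 34474)*(-1/9646) = -73763689/7369*(-1/9646) = 73763689/71081374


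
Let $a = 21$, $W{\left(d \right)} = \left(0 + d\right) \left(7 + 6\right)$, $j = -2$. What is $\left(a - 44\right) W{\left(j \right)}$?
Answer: $598$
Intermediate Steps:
$W{\left(d \right)} = 13 d$ ($W{\left(d \right)} = d 13 = 13 d$)
$\left(a - 44\right) W{\left(j \right)} = \left(21 - 44\right) 13 \left(-2\right) = \left(-23\right) \left(-26\right) = 598$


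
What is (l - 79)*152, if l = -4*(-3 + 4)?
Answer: -12616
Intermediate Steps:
l = -4 (l = -4*1 = -4)
(l - 79)*152 = (-4 - 79)*152 = -83*152 = -12616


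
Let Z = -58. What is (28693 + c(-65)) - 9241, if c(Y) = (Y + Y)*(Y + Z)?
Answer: 35442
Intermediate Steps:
c(Y) = 2*Y*(-58 + Y) (c(Y) = (Y + Y)*(Y - 58) = (2*Y)*(-58 + Y) = 2*Y*(-58 + Y))
(28693 + c(-65)) - 9241 = (28693 + 2*(-65)*(-58 - 65)) - 9241 = (28693 + 2*(-65)*(-123)) - 9241 = (28693 + 15990) - 9241 = 44683 - 9241 = 35442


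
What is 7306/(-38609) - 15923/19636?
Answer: -758231723/758126324 ≈ -1.0001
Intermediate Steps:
7306/(-38609) - 15923/19636 = 7306*(-1/38609) - 15923*1/19636 = -7306/38609 - 15923/19636 = -758231723/758126324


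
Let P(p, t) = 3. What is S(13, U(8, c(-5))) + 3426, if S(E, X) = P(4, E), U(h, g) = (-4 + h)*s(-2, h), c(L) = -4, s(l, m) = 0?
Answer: 3429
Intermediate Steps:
U(h, g) = 0 (U(h, g) = (-4 + h)*0 = 0)
S(E, X) = 3
S(13, U(8, c(-5))) + 3426 = 3 + 3426 = 3429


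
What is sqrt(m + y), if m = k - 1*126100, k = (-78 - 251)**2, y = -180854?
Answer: I*sqrt(198713) ≈ 445.77*I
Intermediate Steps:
k = 108241 (k = (-329)**2 = 108241)
m = -17859 (m = 108241 - 1*126100 = 108241 - 126100 = -17859)
sqrt(m + y) = sqrt(-17859 - 180854) = sqrt(-198713) = I*sqrt(198713)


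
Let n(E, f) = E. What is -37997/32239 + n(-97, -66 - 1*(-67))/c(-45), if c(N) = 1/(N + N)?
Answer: 281408473/32239 ≈ 8728.8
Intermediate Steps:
c(N) = 1/(2*N)
-37997/32239 + n(-97, -66 - 1*(-67))/c(-45) = -37997/32239 - 97/((½)/(-45)) = -37997*1/32239 - 97/((½)*(-1/45)) = -37997/32239 - 97/(-1/90) = -37997/32239 - 97*(-90) = -37997/32239 + 8730 = 281408473/32239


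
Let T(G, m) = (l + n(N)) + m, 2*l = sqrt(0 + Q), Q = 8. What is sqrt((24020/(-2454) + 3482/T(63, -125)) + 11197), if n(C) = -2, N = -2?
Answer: sqrt(2133777084783 - 16842671943*sqrt(2))/(1227*sqrt(127 - sqrt(2))) ≈ 105.64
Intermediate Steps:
l = sqrt(2) (l = sqrt(0 + 8)/2 = sqrt(8)/2 = (2*sqrt(2))/2 = sqrt(2) ≈ 1.4142)
T(G, m) = -2 + m + sqrt(2) (T(G, m) = (sqrt(2) - 2) + m = (-2 + sqrt(2)) + m = -2 + m + sqrt(2))
sqrt((24020/(-2454) + 3482/T(63, -125)) + 11197) = sqrt((24020/(-2454) + 3482/(-2 - 125 + sqrt(2))) + 11197) = sqrt((24020*(-1/2454) + 3482/(-127 + sqrt(2))) + 11197) = sqrt((-12010/1227 + 3482/(-127 + sqrt(2))) + 11197) = sqrt(13726709/1227 + 3482/(-127 + sqrt(2)))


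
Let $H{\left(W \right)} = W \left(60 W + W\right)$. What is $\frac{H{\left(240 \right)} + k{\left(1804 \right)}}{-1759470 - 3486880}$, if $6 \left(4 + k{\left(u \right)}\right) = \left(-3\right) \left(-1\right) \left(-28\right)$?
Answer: $- \frac{1756791}{2623175} \approx -0.66972$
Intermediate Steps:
$k{\left(u \right)} = -18$ ($k{\left(u \right)} = -4 + \frac{\left(-3\right) \left(-1\right) \left(-28\right)}{6} = -4 + \frac{3 \left(-28\right)}{6} = -4 + \frac{1}{6} \left(-84\right) = -4 - 14 = -18$)
$H{\left(W \right)} = 61 W^{2}$ ($H{\left(W \right)} = W 61 W = 61 W^{2}$)
$\frac{H{\left(240 \right)} + k{\left(1804 \right)}}{-1759470 - 3486880} = \frac{61 \cdot 240^{2} - 18}{-1759470 - 3486880} = \frac{61 \cdot 57600 - 18}{-5246350} = \left(3513600 - 18\right) \left(- \frac{1}{5246350}\right) = 3513582 \left(- \frac{1}{5246350}\right) = - \frac{1756791}{2623175}$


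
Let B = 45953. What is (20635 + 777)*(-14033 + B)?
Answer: 683471040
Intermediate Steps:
(20635 + 777)*(-14033 + B) = (20635 + 777)*(-14033 + 45953) = 21412*31920 = 683471040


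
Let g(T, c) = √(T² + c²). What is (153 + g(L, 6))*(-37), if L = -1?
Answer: -5661 - 37*√37 ≈ -5886.1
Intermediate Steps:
(153 + g(L, 6))*(-37) = (153 + √((-1)² + 6²))*(-37) = (153 + √(1 + 36))*(-37) = (153 + √37)*(-37) = -5661 - 37*√37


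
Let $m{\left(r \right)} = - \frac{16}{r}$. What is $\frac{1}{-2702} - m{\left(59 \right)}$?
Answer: $\frac{43173}{159418} \approx 0.27082$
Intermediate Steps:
$\frac{1}{-2702} - m{\left(59 \right)} = \frac{1}{-2702} - - \frac{16}{59} = - \frac{1}{2702} - \left(-16\right) \frac{1}{59} = - \frac{1}{2702} - - \frac{16}{59} = - \frac{1}{2702} + \frac{16}{59} = \frac{43173}{159418}$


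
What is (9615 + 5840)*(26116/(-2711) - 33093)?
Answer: -1386950848745/2711 ≈ -5.1160e+8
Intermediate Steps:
(9615 + 5840)*(26116/(-2711) - 33093) = 15455*(26116*(-1/2711) - 33093) = 15455*(-26116/2711 - 33093) = 15455*(-89741239/2711) = -1386950848745/2711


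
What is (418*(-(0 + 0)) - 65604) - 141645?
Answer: -207249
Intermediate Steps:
(418*(-(0 + 0)) - 65604) - 141645 = (418*(-1*0) - 65604) - 141645 = (418*0 - 65604) - 141645 = (0 - 65604) - 141645 = -65604 - 141645 = -207249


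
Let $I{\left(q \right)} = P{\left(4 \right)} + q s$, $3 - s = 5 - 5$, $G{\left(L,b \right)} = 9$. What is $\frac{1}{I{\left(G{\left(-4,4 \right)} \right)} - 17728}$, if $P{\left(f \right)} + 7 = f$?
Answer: $- \frac{1}{17704} \approx -5.6484 \cdot 10^{-5}$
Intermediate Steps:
$P{\left(f \right)} = -7 + f$
$s = 3$ ($s = 3 - \left(5 - 5\right) = 3 - 0 = 3 + 0 = 3$)
$I{\left(q \right)} = -3 + 3 q$ ($I{\left(q \right)} = \left(-7 + 4\right) + q 3 = -3 + 3 q$)
$\frac{1}{I{\left(G{\left(-4,4 \right)} \right)} - 17728} = \frac{1}{\left(-3 + 3 \cdot 9\right) - 17728} = \frac{1}{\left(-3 + 27\right) - 17728} = \frac{1}{24 - 17728} = \frac{1}{-17704} = - \frac{1}{17704}$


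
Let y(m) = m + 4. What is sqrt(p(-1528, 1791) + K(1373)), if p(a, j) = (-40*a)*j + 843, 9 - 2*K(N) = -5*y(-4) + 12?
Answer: 9*sqrt(5405766)/2 ≈ 10463.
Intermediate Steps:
y(m) = 4 + m
K(N) = -3/2 (K(N) = 9/2 - (-5*(4 - 4) + 12)/2 = 9/2 - (-5*0 + 12)/2 = 9/2 - (0 + 12)/2 = 9/2 - 1/2*12 = 9/2 - 6 = -3/2)
p(a, j) = 843 - 40*a*j (p(a, j) = -40*a*j + 843 = 843 - 40*a*j)
sqrt(p(-1528, 1791) + K(1373)) = sqrt((843 - 40*(-1528)*1791) - 3/2) = sqrt((843 + 109465920) - 3/2) = sqrt(109466763 - 3/2) = sqrt(218933523/2) = 9*sqrt(5405766)/2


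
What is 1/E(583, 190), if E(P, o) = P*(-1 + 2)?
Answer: 1/583 ≈ 0.0017153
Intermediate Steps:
E(P, o) = P (E(P, o) = P*1 = P)
1/E(583, 190) = 1/583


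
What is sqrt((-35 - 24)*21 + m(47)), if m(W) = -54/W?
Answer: I*sqrt(2739489)/47 ≈ 35.216*I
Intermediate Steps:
sqrt((-35 - 24)*21 + m(47)) = sqrt((-35 - 24)*21 - 54/47) = sqrt(-59*21 - 54*1/47) = sqrt(-1239 - 54/47) = sqrt(-58287/47) = I*sqrt(2739489)/47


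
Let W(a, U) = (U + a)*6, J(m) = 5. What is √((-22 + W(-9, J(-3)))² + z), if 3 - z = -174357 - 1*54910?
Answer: √231386 ≈ 481.03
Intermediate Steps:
W(a, U) = 6*U + 6*a
z = 229270 (z = 3 - (-174357 - 1*54910) = 3 - (-174357 - 54910) = 3 - 1*(-229267) = 3 + 229267 = 229270)
√((-22 + W(-9, J(-3)))² + z) = √((-22 + (6*5 + 6*(-9)))² + 229270) = √((-22 + (30 - 54))² + 229270) = √((-22 - 24)² + 229270) = √((-46)² + 229270) = √(2116 + 229270) = √231386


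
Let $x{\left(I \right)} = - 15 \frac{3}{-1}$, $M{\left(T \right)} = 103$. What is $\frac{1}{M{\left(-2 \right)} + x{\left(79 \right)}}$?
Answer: $\frac{1}{148} \approx 0.0067568$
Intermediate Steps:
$x{\left(I \right)} = 45$ ($x{\left(I \right)} = - 15 \cdot 3 \left(-1\right) = \left(-15\right) \left(-3\right) = 45$)
$\frac{1}{M{\left(-2 \right)} + x{\left(79 \right)}} = \frac{1}{103 + 45} = \frac{1}{148}$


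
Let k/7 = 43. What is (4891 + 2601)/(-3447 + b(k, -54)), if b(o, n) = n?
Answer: -7492/3501 ≈ -2.1400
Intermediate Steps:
k = 301 (k = 7*43 = 301)
(4891 + 2601)/(-3447 + b(k, -54)) = (4891 + 2601)/(-3447 - 54) = 7492/(-3501) = 7492*(-1/3501) = -7492/3501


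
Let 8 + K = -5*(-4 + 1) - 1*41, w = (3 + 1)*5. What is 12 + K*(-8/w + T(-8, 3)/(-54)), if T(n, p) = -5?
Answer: 3031/135 ≈ 22.452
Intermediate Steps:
w = 20 (w = 4*5 = 20)
K = -34 (K = -8 + (-5*(-4 + 1) - 1*41) = -8 + (-5*(-3) - 41) = -8 + (15 - 41) = -8 - 26 = -34)
12 + K*(-8/w + T(-8, 3)/(-54)) = 12 - 34*(-8/20 - 5/(-54)) = 12 - 34*(-8*1/20 - 5*(-1/54)) = 12 - 34*(-⅖ + 5/54) = 12 - 34*(-83/270) = 12 + 1411/135 = 3031/135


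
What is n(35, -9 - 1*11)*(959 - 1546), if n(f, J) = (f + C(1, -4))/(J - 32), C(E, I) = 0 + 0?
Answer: 20545/52 ≈ 395.10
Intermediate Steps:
C(E, I) = 0
n(f, J) = f/(-32 + J) (n(f, J) = (f + 0)/(J - 32) = f/(-32 + J))
n(35, -9 - 1*11)*(959 - 1546) = (35/(-32 + (-9 - 1*11)))*(959 - 1546) = (35/(-32 + (-9 - 11)))*(-587) = (35/(-32 - 20))*(-587) = (35/(-52))*(-587) = (35*(-1/52))*(-587) = -35/52*(-587) = 20545/52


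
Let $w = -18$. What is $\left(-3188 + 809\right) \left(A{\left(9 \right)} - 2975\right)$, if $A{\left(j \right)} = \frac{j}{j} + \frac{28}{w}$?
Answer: $\frac{21236540}{3} \approx 7.0788 \cdot 10^{6}$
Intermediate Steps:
$A{\left(j \right)} = - \frac{5}{9}$ ($A{\left(j \right)} = \frac{j}{j} + \frac{28}{-18} = 1 + 28 \left(- \frac{1}{18}\right) = 1 - \frac{14}{9} = - \frac{5}{9}$)
$\left(-3188 + 809\right) \left(A{\left(9 \right)} - 2975\right) = \left(-3188 + 809\right) \left(- \frac{5}{9} - 2975\right) = \left(-2379\right) \left(- \frac{26780}{9}\right) = \frac{21236540}{3}$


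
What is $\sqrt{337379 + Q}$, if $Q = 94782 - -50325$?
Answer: $\sqrt{482486} \approx 694.61$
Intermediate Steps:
$Q = 145107$ ($Q = 94782 + 50325 = 145107$)
$\sqrt{337379 + Q} = \sqrt{337379 + 145107} = \sqrt{482486}$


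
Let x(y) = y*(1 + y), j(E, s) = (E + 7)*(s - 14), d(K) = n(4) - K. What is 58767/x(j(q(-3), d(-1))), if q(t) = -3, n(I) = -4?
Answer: 58767/4556 ≈ 12.899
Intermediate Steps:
d(K) = -4 - K
j(E, s) = (-14 + s)*(7 + E) (j(E, s) = (7 + E)*(-14 + s) = (-14 + s)*(7 + E))
58767/x(j(q(-3), d(-1))) = 58767/(((-98 - 14*(-3) + 7*(-4 - 1*(-1)) - 3*(-4 - 1*(-1)))*(1 + (-98 - 14*(-3) + 7*(-4 - 1*(-1)) - 3*(-4 - 1*(-1)))))) = 58767/(((-98 + 42 + 7*(-4 + 1) - 3*(-4 + 1))*(1 + (-98 + 42 + 7*(-4 + 1) - 3*(-4 + 1))))) = 58767/(((-98 + 42 + 7*(-3) - 3*(-3))*(1 + (-98 + 42 + 7*(-3) - 3*(-3))))) = 58767/(((-98 + 42 - 21 + 9)*(1 + (-98 + 42 - 21 + 9)))) = 58767/((-68*(1 - 68))) = 58767/((-68*(-67))) = 58767/4556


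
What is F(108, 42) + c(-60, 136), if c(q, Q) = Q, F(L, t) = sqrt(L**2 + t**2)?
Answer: 136 + 6*sqrt(373) ≈ 251.88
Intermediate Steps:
F(108, 42) + c(-60, 136) = sqrt(108**2 + 42**2) + 136 = sqrt(11664 + 1764) + 136 = sqrt(13428) + 136 = 6*sqrt(373) + 136 = 136 + 6*sqrt(373)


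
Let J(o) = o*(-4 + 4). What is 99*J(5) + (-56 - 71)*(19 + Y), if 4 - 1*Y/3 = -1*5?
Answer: -5842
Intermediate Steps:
J(o) = 0 (J(o) = o*0 = 0)
Y = 27 (Y = 12 - (-3)*5 = 12 - 3*(-5) = 12 + 15 = 27)
99*J(5) + (-56 - 71)*(19 + Y) = 99*0 + (-56 - 71)*(19 + 27) = 0 - 127*46 = 0 - 5842 = -5842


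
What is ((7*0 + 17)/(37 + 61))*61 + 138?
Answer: 14561/98 ≈ 148.58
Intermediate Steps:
((7*0 + 17)/(37 + 61))*61 + 138 = ((0 + 17)/98)*61 + 138 = (17*(1/98))*61 + 138 = (17/98)*61 + 138 = 1037/98 + 138 = 14561/98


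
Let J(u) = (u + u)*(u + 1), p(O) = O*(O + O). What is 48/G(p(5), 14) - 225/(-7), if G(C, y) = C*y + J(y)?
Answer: 2253/70 ≈ 32.186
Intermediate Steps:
p(O) = 2*O² (p(O) = O*(2*O) = 2*O²)
J(u) = 2*u*(1 + u) (J(u) = (2*u)*(1 + u) = 2*u*(1 + u))
G(C, y) = C*y + 2*y*(1 + y)
48/G(p(5), 14) - 225/(-7) = 48/((14*(2 + 2*5² + 2*14))) - 225/(-7) = 48/((14*(2 + 2*25 + 28))) - 225*(-⅐) = 48/((14*(2 + 50 + 28))) + 225/7 = 48/((14*80)) + 225/7 = 48/1120 + 225/7 = 48*(1/1120) + 225/7 = 3/70 + 225/7 = 2253/70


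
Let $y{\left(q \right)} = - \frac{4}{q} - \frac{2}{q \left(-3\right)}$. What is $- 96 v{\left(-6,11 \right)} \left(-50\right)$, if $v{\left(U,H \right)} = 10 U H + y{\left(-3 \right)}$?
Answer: $- \frac{9488000}{3} \approx -3.1627 \cdot 10^{6}$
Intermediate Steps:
$y{\left(q \right)} = - \frac{10}{3 q}$ ($y{\left(q \right)} = - \frac{4}{q} - \frac{2}{\left(-3\right) q} = - \frac{4}{q} - 2 \left(- \frac{1}{3 q}\right) = - \frac{4}{q} + \frac{2}{3 q} = - \frac{10}{3 q}$)
$v{\left(U,H \right)} = \frac{10}{9} + 10 H U$ ($v{\left(U,H \right)} = 10 U H - \frac{10}{3 \left(-3\right)} = 10 H U - - \frac{10}{9} = 10 H U + \frac{10}{9} = \frac{10}{9} + 10 H U$)
$- 96 v{\left(-6,11 \right)} \left(-50\right) = - 96 \left(\frac{10}{9} + 10 \cdot 11 \left(-6\right)\right) \left(-50\right) = - 96 \left(\frac{10}{9} - 660\right) \left(-50\right) = \left(-96\right) \left(- \frac{5930}{9}\right) \left(-50\right) = \frac{189760}{3} \left(-50\right) = - \frac{9488000}{3}$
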